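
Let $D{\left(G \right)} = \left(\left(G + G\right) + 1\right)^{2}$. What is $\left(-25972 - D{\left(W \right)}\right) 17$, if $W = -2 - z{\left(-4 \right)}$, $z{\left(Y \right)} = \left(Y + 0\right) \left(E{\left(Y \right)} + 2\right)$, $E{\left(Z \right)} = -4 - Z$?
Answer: $-444397$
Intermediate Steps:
$z{\left(Y \right)} = Y \left(-2 - Y\right)$ ($z{\left(Y \right)} = \left(Y + 0\right) \left(\left(-4 - Y\right) + 2\right) = Y \left(-2 - Y\right)$)
$W = 6$ ($W = -2 - \left(-1\right) \left(-4\right) \left(2 - 4\right) = -2 - \left(-1\right) \left(-4\right) \left(-2\right) = -2 - -8 = -2 + 8 = 6$)
$D{\left(G \right)} = \left(1 + 2 G\right)^{2}$ ($D{\left(G \right)} = \left(2 G + 1\right)^{2} = \left(1 + 2 G\right)^{2}$)
$\left(-25972 - D{\left(W \right)}\right) 17 = \left(-25972 - \left(1 + 2 \cdot 6\right)^{2}\right) 17 = \left(-25972 - \left(1 + 12\right)^{2}\right) 17 = \left(-25972 - 13^{2}\right) 17 = \left(-25972 - 169\right) 17 = \left(-26141\right) 17 = -444397$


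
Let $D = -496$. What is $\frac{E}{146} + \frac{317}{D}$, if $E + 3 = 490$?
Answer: $\frac{97635}{36208} \approx 2.6965$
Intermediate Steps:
$E = 487$ ($E = -3 + 490 = 487$)
$\frac{E}{146} + \frac{317}{D} = \frac{487}{146} + \frac{317}{-496} = 487 \cdot \frac{1}{146} + 317 \left(- \frac{1}{496}\right) = \frac{487}{146} - \frac{317}{496} = \frac{97635}{36208}$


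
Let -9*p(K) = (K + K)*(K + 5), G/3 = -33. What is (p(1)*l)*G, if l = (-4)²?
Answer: 2112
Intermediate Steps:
G = -99 (G = 3*(-33) = -99)
p(K) = -2*K*(5 + K)/9 (p(K) = -(K + K)*(K + 5)/9 = -2*K*(5 + K)/9)
l = 16
(p(1)*l)*G = (-2/9*1*(5 + 1)*16)*(-99) = (-2/9*1*6*16)*(-99) = -4/3*16*(-99) = -64/3*(-99) = 2112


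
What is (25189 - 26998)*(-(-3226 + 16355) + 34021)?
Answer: -37793628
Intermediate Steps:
(25189 - 26998)*(-(-3226 + 16355) + 34021) = -1809*(-1*13129 + 34021) = -1809*(-13129 + 34021) = -1809*20892 = -37793628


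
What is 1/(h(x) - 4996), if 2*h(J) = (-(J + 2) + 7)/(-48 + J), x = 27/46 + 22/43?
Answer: -185542/926975549 ≈ -0.00020016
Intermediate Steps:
x = 2173/1978 (x = 27*(1/46) + 22*(1/43) = 27/46 + 22/43 = 2173/1978 ≈ 1.0986)
h(J) = (5 - J)/(2*(-48 + J)) (h(J) = ((-(J + 2) + 7)/(-48 + J))/2 = ((-(2 + J) + 7)/(-48 + J))/2 = (((-2 - J) + 7)/(-48 + J))/2 = ((5 - J)/(-48 + J))/2 = (5 - J)/(2*(-48 + J)))
1/(h(x) - 4996) = 1/((5 - 1*2173/1978)/(2*(-48 + 2173/1978)) - 4996) = 1/((5 - 2173/1978)/(2*(-92771/1978)) - 4996) = 1/((½)*(-1978/92771)*(7717/1978) - 4996) = 1/(-7717/185542 - 4996) = 1/(-926975549/185542) = -185542/926975549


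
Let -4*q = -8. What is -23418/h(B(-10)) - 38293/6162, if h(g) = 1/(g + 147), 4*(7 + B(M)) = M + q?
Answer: -19913675101/6162 ≈ -3.2317e+6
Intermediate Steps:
q = 2 (q = -¼*(-8) = 2)
B(M) = -13/2 + M/4 (B(M) = -7 + (M + 2)/4 = -7 + (2 + M)/4 = -7 + (½ + M/4) = -13/2 + M/4)
h(g) = 1/(147 + g)
-23418/h(B(-10)) - 38293/6162 = -(3290229 - 58545) - 38293/6162 = -23418/(1/(147 + (-13/2 - 5/2))) - 38293*1/6162 = -23418/(1/(147 - 9)) - 38293/6162 = -23418/(1/138) - 38293/6162 = -23418/1/138 - 38293/6162 = -23418*138 - 38293/6162 = -3231684 - 38293/6162 = -19913675101/6162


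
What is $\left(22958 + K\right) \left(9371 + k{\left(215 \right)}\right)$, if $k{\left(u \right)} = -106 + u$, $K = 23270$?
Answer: $438241440$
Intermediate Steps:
$\left(22958 + K\right) \left(9371 + k{\left(215 \right)}\right) = \left(22958 + 23270\right) \left(9371 + \left(-106 + 215\right)\right) = 46228 \left(9371 + 109\right) = 46228 \cdot 9480 = 438241440$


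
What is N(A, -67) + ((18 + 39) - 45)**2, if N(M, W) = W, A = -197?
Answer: 77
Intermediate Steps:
N(A, -67) + ((18 + 39) - 45)**2 = -67 + ((18 + 39) - 45)**2 = -67 + (57 - 45)**2 = -67 + 12**2 = -67 + 144 = 77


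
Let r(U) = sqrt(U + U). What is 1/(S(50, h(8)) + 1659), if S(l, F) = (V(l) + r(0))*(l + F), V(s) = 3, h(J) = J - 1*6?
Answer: 1/1815 ≈ 0.00055096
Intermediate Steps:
h(J) = -6 + J (h(J) = J - 6 = -6 + J)
r(U) = sqrt(2)*sqrt(U) (r(U) = sqrt(2*U) = sqrt(2)*sqrt(U))
S(l, F) = 3*F + 3*l (S(l, F) = (3 + sqrt(2)*sqrt(0))*(l + F) = (3 + sqrt(2)*0)*(F + l) = (3 + 0)*(F + l) = 3*(F + l) = 3*F + 3*l)
1/(S(50, h(8)) + 1659) = 1/((3*(-6 + 8) + 3*50) + 1659) = 1/((3*2 + 150) + 1659) = 1/((6 + 150) + 1659) = 1/(156 + 1659) = 1/1815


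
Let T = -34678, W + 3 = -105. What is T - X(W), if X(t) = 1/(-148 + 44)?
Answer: -3606511/104 ≈ -34678.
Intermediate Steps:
W = -108 (W = -3 - 105 = -108)
X(t) = -1/104 (X(t) = 1/(-104) = -1/104)
T - X(W) = -34678 - 1*(-1/104) = -34678 + 1/104 = -3606511/104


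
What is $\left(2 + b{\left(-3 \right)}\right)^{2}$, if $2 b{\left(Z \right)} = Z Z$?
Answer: $\frac{169}{4} \approx 42.25$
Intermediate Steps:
$b{\left(Z \right)} = \frac{Z^{2}}{2}$ ($b{\left(Z \right)} = \frac{Z Z}{2} = \frac{Z^{2}}{2}$)
$\left(2 + b{\left(-3 \right)}\right)^{2} = \left(2 + \frac{\left(-3\right)^{2}}{2}\right)^{2} = \left(2 + \frac{1}{2} \cdot 9\right)^{2} = \left(2 + \frac{9}{2}\right)^{2} = \left(\frac{13}{2}\right)^{2} = \frac{169}{4}$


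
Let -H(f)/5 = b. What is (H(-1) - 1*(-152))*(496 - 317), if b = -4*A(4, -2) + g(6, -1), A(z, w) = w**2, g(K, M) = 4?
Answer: 37948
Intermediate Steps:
b = -12 (b = -4*(-2)**2 + 4 = -4*4 + 4 = -16 + 4 = -12)
H(f) = 60 (H(f) = -5*(-12) = 60)
(H(-1) - 1*(-152))*(496 - 317) = (60 - 1*(-152))*(496 - 317) = (60 + 152)*179 = 212*179 = 37948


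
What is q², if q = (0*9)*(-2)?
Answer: 0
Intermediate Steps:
q = 0 (q = 0*(-2) = 0)
q² = 0² = 0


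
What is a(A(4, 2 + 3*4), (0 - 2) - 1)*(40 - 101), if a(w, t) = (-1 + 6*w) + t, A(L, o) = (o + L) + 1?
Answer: -6710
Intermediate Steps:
A(L, o) = 1 + L + o (A(L, o) = (L + o) + 1 = 1 + L + o)
a(w, t) = -1 + t + 6*w
a(A(4, 2 + 3*4), (0 - 2) - 1)*(40 - 101) = (-1 + ((0 - 2) - 1) + 6*(1 + 4 + (2 + 3*4)))*(40 - 101) = (-1 + (-2 - 1) + 6*(1 + 4 + (2 + 12)))*(-61) = (-1 - 3 + 6*(1 + 4 + 14))*(-61) = (-1 - 3 + 6*19)*(-61) = (-1 - 3 + 114)*(-61) = 110*(-61) = -6710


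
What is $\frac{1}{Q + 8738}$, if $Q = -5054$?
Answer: $\frac{1}{3684} \approx 0.00027144$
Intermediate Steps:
$\frac{1}{Q + 8738} = \frac{1}{-5054 + 8738} = \frac{1}{3684}$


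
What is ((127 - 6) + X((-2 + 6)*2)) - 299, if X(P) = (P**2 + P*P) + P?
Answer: -42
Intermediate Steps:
X(P) = P + 2*P**2 (X(P) = (P**2 + P**2) + P = 2*P**2 + P = P + 2*P**2)
((127 - 6) + X((-2 + 6)*2)) - 299 = ((127 - 6) + ((-2 + 6)*2)*(1 + 2*((-2 + 6)*2))) - 299 = (121 + (4*2)*(1 + 2*(4*2))) - 299 = (121 + 8*(1 + 2*8)) - 299 = (121 + 8*(1 + 16)) - 299 = (121 + 8*17) - 299 = (121 + 136) - 299 = 257 - 299 = -42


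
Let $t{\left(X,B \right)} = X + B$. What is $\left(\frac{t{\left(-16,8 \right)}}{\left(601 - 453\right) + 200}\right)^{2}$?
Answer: $\frac{4}{7569} \approx 0.00052847$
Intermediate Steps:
$t{\left(X,B \right)} = B + X$
$\left(\frac{t{\left(-16,8 \right)}}{\left(601 - 453\right) + 200}\right)^{2} = \left(\frac{8 - 16}{\left(601 - 453\right) + 200}\right)^{2} = \left(- \frac{8}{148 + 200}\right)^{2} = \left(- \frac{8}{348}\right)^{2} = \left(\left(-8\right) \frac{1}{348}\right)^{2} = \left(- \frac{2}{87}\right)^{2} = \frac{4}{7569}$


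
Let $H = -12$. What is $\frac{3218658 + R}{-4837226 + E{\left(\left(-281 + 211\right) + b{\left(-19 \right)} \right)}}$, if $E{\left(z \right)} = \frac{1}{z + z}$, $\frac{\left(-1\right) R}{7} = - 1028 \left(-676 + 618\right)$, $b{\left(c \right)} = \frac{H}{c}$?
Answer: $- \frac{1476840088}{2550185551} \approx -0.57911$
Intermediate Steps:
$b{\left(c \right)} = - \frac{12}{c}$
$R = -417368$ ($R = - 7 \left(- 1028 \left(-676 + 618\right)\right) = - 7 \left(\left(-1028\right) \left(-58\right)\right) = \left(-7\right) 59624 = -417368$)
$E{\left(z \right)} = \frac{1}{2 z}$
$\frac{3218658 + R}{-4837226 + E{\left(\left(-281 + 211\right) + b{\left(-19 \right)} \right)}} = \frac{3218658 - 417368}{-4837226 + \frac{1}{2 \left(\left(-281 + 211\right) - \frac{12}{-19}\right)}} = \frac{2801290}{-4837226 + \frac{1}{2 \left(-70 - - \frac{12}{19}\right)}} = \frac{2801290}{-4837226 + \frac{1}{2 \left(-70 + \frac{12}{19}\right)}} = \frac{2801290}{-4837226 + \frac{1}{2 \left(- \frac{1318}{19}\right)}} = \frac{2801290}{-4837226 + \frac{1}{2} \left(- \frac{19}{1318}\right)} = \frac{2801290}{-4837226 - \frac{19}{2636}} = \frac{2801290}{- \frac{12750927755}{2636}} = 2801290 \left(- \frac{2636}{12750927755}\right) = - \frac{1476840088}{2550185551}$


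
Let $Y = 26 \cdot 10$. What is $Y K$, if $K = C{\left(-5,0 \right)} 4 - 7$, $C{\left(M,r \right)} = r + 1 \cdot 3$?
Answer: $1300$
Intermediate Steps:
$C{\left(M,r \right)} = 3 + r$ ($C{\left(M,r \right)} = r + 3 = 3 + r$)
$K = 5$ ($K = \left(3 + 0\right) 4 - 7 = 3 \cdot 4 - 7 = 12 - 7 = 5$)
$Y = 260$
$Y K = 260 \cdot 5 = 1300$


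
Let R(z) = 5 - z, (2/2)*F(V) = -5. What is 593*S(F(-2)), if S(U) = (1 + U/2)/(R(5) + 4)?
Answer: -1779/8 ≈ -222.38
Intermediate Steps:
F(V) = -5
S(U) = 1/4 + U/8 (S(U) = (1 + U/2)/((5 - 1*5) + 4) = (1 + U*(1/2))/((5 - 5) + 4) = (1 + U/2)/(0 + 4) = (1 + U/2)/4 = (1 + U/2)*(1/4) = 1/4 + U/8)
593*S(F(-2)) = 593*(1/4 + (1/8)*(-5)) = 593*(1/4 - 5/8) = 593*(-3/8) = -1779/8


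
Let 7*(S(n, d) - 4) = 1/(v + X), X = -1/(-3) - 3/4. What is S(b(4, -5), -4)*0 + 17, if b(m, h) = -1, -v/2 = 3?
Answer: 17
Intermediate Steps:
v = -6 (v = -2*3 = -6)
X = -5/12 (X = -1*(-⅓) - 3*¼ = ⅓ - ¾ = -5/12 ≈ -0.41667)
S(n, d) = 2144/539 (S(n, d) = 4 + 1/(7*(-6 - 5/12)) = 4 + 1/(7*(-77/12)) = 4 + (⅐)*(-12/77) = 4 - 12/539 = 2144/539)
S(b(4, -5), -4)*0 + 17 = (2144/539)*0 + 17 = 0 + 17 = 17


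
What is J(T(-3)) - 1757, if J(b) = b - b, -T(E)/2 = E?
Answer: -1757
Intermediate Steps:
T(E) = -2*E
J(b) = 0
J(T(-3)) - 1757 = 0 - 1757 = -1757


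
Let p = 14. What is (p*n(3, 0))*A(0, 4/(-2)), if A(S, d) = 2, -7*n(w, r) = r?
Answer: 0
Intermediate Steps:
n(w, r) = -r/7
(p*n(3, 0))*A(0, 4/(-2)) = (14*(-⅐*0))*2 = (14*0)*2 = 0*2 = 0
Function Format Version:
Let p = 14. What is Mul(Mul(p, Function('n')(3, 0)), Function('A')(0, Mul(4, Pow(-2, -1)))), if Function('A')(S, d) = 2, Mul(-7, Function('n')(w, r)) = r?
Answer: 0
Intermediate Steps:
Function('n')(w, r) = Mul(Rational(-1, 7), r)
Mul(Mul(p, Function('n')(3, 0)), Function('A')(0, Mul(4, Pow(-2, -1)))) = Mul(Mul(14, Mul(Rational(-1, 7), 0)), 2) = Mul(Mul(14, 0), 2) = Mul(0, 2) = 0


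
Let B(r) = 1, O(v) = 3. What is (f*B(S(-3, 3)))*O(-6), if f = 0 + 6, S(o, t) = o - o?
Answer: 18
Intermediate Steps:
S(o, t) = 0
f = 6
(f*B(S(-3, 3)))*O(-6) = (6*1)*3 = 6*3 = 18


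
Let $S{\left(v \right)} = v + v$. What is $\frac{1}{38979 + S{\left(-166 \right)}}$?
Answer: $\frac{1}{38647} \approx 2.5875 \cdot 10^{-5}$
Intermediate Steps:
$S{\left(v \right)} = 2 v$
$\frac{1}{38979 + S{\left(-166 \right)}} = \frac{1}{38979 + 2 \left(-166\right)} = \frac{1}{38979 - 332} = \frac{1}{38647}$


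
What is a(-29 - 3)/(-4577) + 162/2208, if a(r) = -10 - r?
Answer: 5021/73232 ≈ 0.068563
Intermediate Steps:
a(-29 - 3)/(-4577) + 162/2208 = (-10 - (-29 - 3))/(-4577) + 162/2208 = (-10 - 1*(-32))*(-1/4577) + 162*(1/2208) = (-10 + 32)*(-1/4577) + 27/368 = 22*(-1/4577) + 27/368 = -22/4577 + 27/368 = 5021/73232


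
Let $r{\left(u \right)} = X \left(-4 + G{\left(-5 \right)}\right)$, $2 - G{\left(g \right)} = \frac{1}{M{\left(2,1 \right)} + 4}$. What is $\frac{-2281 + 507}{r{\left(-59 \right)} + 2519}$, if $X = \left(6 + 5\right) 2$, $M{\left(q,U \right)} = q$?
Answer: $- \frac{2661}{3707} \approx -0.71783$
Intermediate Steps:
$X = 22$ ($X = 11 \cdot 2 = 22$)
$G{\left(g \right)} = \frac{11}{6}$ ($G{\left(g \right)} = 2 - \frac{1}{2 + 4} = 2 - \frac{1}{6} = \frac{11}{6}$)
$r{\left(u \right)} = - \frac{143}{3}$ ($r{\left(u \right)} = 22 \left(-4 + \frac{11}{6}\right) = 22 \left(- \frac{13}{6}\right) = - \frac{143}{3}$)
$\frac{-2281 + 507}{r{\left(-59 \right)} + 2519} = \frac{-2281 + 507}{- \frac{143}{3} + 2519} = - \frac{1774}{\frac{7414}{3}} = \left(-1774\right) \frac{3}{7414} = - \frac{2661}{3707}$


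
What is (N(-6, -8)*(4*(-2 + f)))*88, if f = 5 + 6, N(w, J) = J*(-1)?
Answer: 25344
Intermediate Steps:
N(w, J) = -J
f = 11
(N(-6, -8)*(4*(-2 + f)))*88 = ((-1*(-8))*(4*(-2 + 11)))*88 = (8*(4*9))*88 = (8*36)*88 = 288*88 = 25344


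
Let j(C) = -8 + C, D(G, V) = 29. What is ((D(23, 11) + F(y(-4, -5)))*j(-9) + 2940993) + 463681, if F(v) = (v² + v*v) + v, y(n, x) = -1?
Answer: 3404164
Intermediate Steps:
F(v) = v + 2*v² (F(v) = (v² + v²) + v = 2*v² + v = v + 2*v²)
((D(23, 11) + F(y(-4, -5)))*j(-9) + 2940993) + 463681 = ((29 - (1 + 2*(-1)))*(-8 - 9) + 2940993) + 463681 = ((29 - (1 - 2))*(-17) + 2940993) + 463681 = ((29 - 1*(-1))*(-17) + 2940993) + 463681 = ((29 + 1)*(-17) + 2940993) + 463681 = (30*(-17) + 2940993) + 463681 = (-510 + 2940993) + 463681 = 2940483 + 463681 = 3404164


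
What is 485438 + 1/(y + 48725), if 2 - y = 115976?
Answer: 32645220061/67249 ≈ 4.8544e+5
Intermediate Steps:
y = -115974 (y = 2 - 1*115976 = 2 - 115976 = -115974)
485438 + 1/(y + 48725) = 485438 + 1/(-115974 + 48725) = 485438 + 1/(-67249) = 485438 - 1/67249 = 32645220061/67249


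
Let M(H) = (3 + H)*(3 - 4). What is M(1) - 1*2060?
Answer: -2064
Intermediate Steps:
M(H) = -3 - H (M(H) = (3 + H)*(-1) = -3 - H)
M(1) - 1*2060 = (-3 - 1*1) - 1*2060 = (-3 - 1) - 2060 = -4 - 2060 = -2064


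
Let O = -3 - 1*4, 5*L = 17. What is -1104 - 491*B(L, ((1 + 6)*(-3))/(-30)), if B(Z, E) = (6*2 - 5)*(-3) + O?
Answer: 12644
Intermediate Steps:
L = 17/5 (L = (1/5)*17 = 17/5 ≈ 3.4000)
O = -7 (O = -3 - 4 = -7)
B(Z, E) = -28 (B(Z, E) = (6*2 - 5)*(-3) - 7 = (12 - 5)*(-3) - 7 = 7*(-3) - 7 = -21 - 7 = -28)
-1104 - 491*B(L, ((1 + 6)*(-3))/(-30)) = -1104 - 491*(-28) = -1104 + 13748 = 12644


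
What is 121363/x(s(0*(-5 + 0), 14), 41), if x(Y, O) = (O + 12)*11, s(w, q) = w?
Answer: 11033/53 ≈ 208.17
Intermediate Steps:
x(Y, O) = 132 + 11*O (x(Y, O) = (12 + O)*11 = 132 + 11*O)
121363/x(s(0*(-5 + 0), 14), 41) = 121363/(132 + 11*41) = 121363/(132 + 451) = 121363/583 = 121363*(1/583) = 11033/53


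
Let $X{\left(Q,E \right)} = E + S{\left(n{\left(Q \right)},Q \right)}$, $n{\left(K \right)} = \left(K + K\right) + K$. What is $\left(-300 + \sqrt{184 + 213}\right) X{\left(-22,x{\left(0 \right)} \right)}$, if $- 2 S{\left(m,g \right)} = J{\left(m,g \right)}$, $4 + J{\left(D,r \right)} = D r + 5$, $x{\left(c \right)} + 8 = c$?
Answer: $220350 - \frac{1469 \sqrt{397}}{2} \approx 2.0572 \cdot 10^{5}$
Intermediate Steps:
$x{\left(c \right)} = -8 + c$
$n{\left(K \right)} = 3 K$ ($n{\left(K \right)} = 2 K + K = 3 K$)
$J{\left(D,r \right)} = 1 + D r$ ($J{\left(D,r \right)} = -4 + \left(D r + 5\right) = -4 + \left(5 + D r\right) = 1 + D r$)
$S{\left(m,g \right)} = - \frac{1}{2} - \frac{g m}{2}$ ($S{\left(m,g \right)} = - \frac{1 + m g}{2} = - \frac{1 + g m}{2} = - \frac{1}{2} - \frac{g m}{2}$)
$X{\left(Q,E \right)} = - \frac{1}{2} + E - \frac{3 Q^{2}}{2}$ ($X{\left(Q,E \right)} = E - \left(\frac{1}{2} + \frac{Q 3 Q}{2}\right) = E - \left(\frac{1}{2} + \frac{3 Q^{2}}{2}\right) = - \frac{1}{2} + E - \frac{3 Q^{2}}{2}$)
$\left(-300 + \sqrt{184 + 213}\right) X{\left(-22,x{\left(0 \right)} \right)} = \left(-300 + \sqrt{184 + 213}\right) \left(- \frac{1}{2} + \left(-8 + 0\right) - \frac{3 \left(-22\right)^{2}}{2}\right) = \left(-300 + \sqrt{397}\right) \left(- \frac{1}{2} - 8 - 726\right) = \left(-300 + \sqrt{397}\right) \left(- \frac{1469}{2}\right) = 220350 - \frac{1469 \sqrt{397}}{2}$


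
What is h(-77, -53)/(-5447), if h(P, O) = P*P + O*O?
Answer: -8738/5447 ≈ -1.6042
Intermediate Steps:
h(P, O) = O**2 + P**2 (h(P, O) = P**2 + O**2 = O**2 + P**2)
h(-77, -53)/(-5447) = ((-53)**2 + (-77)**2)/(-5447) = (2809 + 5929)*(-1/5447) = 8738*(-1/5447) = -8738/5447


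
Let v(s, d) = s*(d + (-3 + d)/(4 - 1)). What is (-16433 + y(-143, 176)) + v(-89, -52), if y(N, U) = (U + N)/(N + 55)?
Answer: -244169/24 ≈ -10174.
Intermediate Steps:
y(N, U) = (N + U)/(55 + N)
v(s, d) = s*(-1 + 4*d/3) (v(s, d) = s*(d + (-3 + d)/3) = s*(d + (-3 + d)*(⅓)) = s*(d + (-1 + d/3)) = s*(-1 + 4*d/3))
(-16433 + y(-143, 176)) + v(-89, -52) = (-16433 + (-143 + 176)/(55 - 143)) + (⅓)*(-89)*(-3 + 4*(-52)) = (-16433 + 33/(-88)) + (⅓)*(-89)*(-3 - 208) = (-16433 - 1/88*33) + (⅓)*(-89)*(-211) = (-16433 - 3/8) + 18779/3 = -131467/8 + 18779/3 = -244169/24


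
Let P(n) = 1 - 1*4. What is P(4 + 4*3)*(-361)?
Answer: 1083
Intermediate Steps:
P(n) = -3 (P(n) = 1 - 4 = -3)
P(4 + 4*3)*(-361) = -3*(-361) = 1083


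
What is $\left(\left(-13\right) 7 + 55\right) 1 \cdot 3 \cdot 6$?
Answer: $-648$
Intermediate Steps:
$\left(\left(-13\right) 7 + 55\right) 1 \cdot 3 \cdot 6 = \left(-91 + 55\right) 3 \cdot 6 = \left(-36\right) 18 = -648$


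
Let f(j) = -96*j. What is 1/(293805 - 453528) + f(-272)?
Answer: 4170686975/159723 ≈ 26112.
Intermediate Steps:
1/(293805 - 453528) + f(-272) = 1/(293805 - 453528) - 96*(-272) = 1/(-159723) + 26112 = -1/159723 + 26112 = 4170686975/159723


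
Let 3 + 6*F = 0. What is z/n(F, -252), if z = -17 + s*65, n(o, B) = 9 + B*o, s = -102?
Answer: -6647/135 ≈ -49.237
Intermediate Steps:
F = -1/2 (F = -1/2 + (1/6)*0 = -1/2 + 0 = -1/2 ≈ -0.50000)
z = -6647 (z = -17 - 102*65 = -17 - 6630 = -6647)
z/n(F, -252) = -6647/(9 - 252*(-1/2)) = -6647/(9 + 126) = -6647/135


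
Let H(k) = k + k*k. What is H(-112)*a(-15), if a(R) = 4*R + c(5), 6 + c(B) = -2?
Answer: -845376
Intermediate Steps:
c(B) = -8 (c(B) = -6 - 2 = -8)
a(R) = -8 + 4*R (a(R) = 4*R - 8 = -8 + 4*R)
H(k) = k + k²
H(-112)*a(-15) = (-112*(1 - 112))*(-8 + 4*(-15)) = (-112*(-111))*(-8 - 60) = 12432*(-68) = -845376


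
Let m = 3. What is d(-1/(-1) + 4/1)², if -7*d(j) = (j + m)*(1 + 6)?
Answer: 64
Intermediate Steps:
d(j) = -3 - j (d(j) = -(j + 3)*(1 + 6)/7 = -(3 + j)*7/7 = -(21 + 7*j)/7 = -3 - j)
d(-1/(-1) + 4/1)² = (-3 - (-1/(-1) + 4/1))² = (-3 - (-1*(-1) + 4*1))² = (-3 - (1 + 4))² = (-3 - 1*5)² = (-3 - 5)² = (-8)² = 64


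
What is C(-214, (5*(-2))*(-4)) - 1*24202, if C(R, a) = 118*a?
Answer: -19482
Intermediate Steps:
C(-214, (5*(-2))*(-4)) - 1*24202 = 118*((5*(-2))*(-4)) - 1*24202 = 118*(-10*(-4)) - 24202 = 118*40 - 24202 = 4720 - 24202 = -19482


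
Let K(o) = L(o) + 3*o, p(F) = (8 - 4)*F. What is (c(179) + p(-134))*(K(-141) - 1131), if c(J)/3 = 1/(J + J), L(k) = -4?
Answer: 149478415/179 ≈ 8.3508e+5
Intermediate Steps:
p(F) = 4*F
K(o) = -4 + 3*o
c(J) = 3/(2*J) (c(J) = 3/(J + J) = 3/((2*J)) = 3*(1/(2*J)) = 3/(2*J))
(c(179) + p(-134))*(K(-141) - 1131) = ((3/2)/179 + 4*(-134))*((-4 + 3*(-141)) - 1131) = ((3/2)*(1/179) - 536)*((-4 - 423) - 1131) = (3/358 - 536)*(-427 - 1131) = -191885/358*(-1558) = 149478415/179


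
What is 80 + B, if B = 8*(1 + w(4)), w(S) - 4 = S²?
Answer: 248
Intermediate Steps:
w(S) = 4 + S²
B = 168 (B = 8*(1 + (4 + 4²)) = 8*(1 + (4 + 16)) = 8*(1 + 20) = 8*21 = 168)
80 + B = 80 + 168 = 248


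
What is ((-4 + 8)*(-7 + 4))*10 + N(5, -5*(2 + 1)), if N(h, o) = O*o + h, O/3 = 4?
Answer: -295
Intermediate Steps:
O = 12 (O = 3*4 = 12)
N(h, o) = h + 12*o (N(h, o) = 12*o + h = h + 12*o)
((-4 + 8)*(-7 + 4))*10 + N(5, -5*(2 + 1)) = ((-4 + 8)*(-7 + 4))*10 + (5 + 12*(-5*(2 + 1))) = (4*(-3))*10 + (5 + 12*(-5*3)) = -12*10 + (5 + 12*(-15)) = -120 + (5 - 180) = -120 - 175 = -295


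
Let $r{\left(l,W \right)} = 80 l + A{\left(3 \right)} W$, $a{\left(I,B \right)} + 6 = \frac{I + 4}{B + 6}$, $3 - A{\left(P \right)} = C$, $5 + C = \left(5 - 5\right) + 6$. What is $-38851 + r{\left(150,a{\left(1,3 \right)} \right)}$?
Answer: $- \frac{241757}{9} \approx -26862.0$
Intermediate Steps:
$C = 1$ ($C = -5 + \left(\left(5 - 5\right) + 6\right) = -5 + \left(0 + 6\right) = -5 + 6 = 1$)
$A{\left(P \right)} = 2$ ($A{\left(P \right)} = 3 - 1 = 2$)
$a{\left(I,B \right)} = -6 + \frac{4 + I}{6 + B}$ ($a{\left(I,B \right)} = -6 + \frac{I + 4}{B + 6} = -6 + \frac{4 + I}{6 + B}$)
$r{\left(l,W \right)} = 2 W + 80 l$ ($r{\left(l,W \right)} = 80 l + 2 W = 2 W + 80 l$)
$-38851 + r{\left(150,a{\left(1,3 \right)} \right)} = -38851 + \left(2 \frac{-32 + 1 - 18}{6 + 3} + 80 \cdot 150\right) = -38851 + \left(2 \frac{-32 + 1 - 18}{9} + 12000\right) = -38851 + \left(2 \cdot \frac{1}{9} \left(-49\right) + 12000\right) = -38851 + \left(2 \left(- \frac{49}{9}\right) + 12000\right) = -38851 + \left(- \frac{98}{9} + 12000\right) = -38851 + \frac{107902}{9} = - \frac{241757}{9}$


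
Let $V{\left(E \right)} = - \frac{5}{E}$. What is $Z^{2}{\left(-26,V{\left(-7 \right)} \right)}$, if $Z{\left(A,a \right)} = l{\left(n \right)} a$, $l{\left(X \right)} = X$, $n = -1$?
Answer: $\frac{25}{49} \approx 0.5102$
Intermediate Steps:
$Z{\left(A,a \right)} = - a$
$Z^{2}{\left(-26,V{\left(-7 \right)} \right)} = \left(- \frac{-5}{-7}\right)^{2} = \left(- \frac{\left(-5\right) \left(-1\right)}{7}\right)^{2} = \left(\left(-1\right) \frac{5}{7}\right)^{2} = \left(- \frac{5}{7}\right)^{2} = \frac{25}{49}$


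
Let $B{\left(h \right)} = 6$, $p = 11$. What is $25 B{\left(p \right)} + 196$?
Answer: $346$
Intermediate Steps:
$25 B{\left(p \right)} + 196 = 25 \cdot 6 + 196 = 150 + 196 = 346$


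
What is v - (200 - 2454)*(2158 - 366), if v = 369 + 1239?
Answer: 4040776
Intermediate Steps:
v = 1608
v - (200 - 2454)*(2158 - 366) = 1608 - (200 - 2454)*(2158 - 366) = 1608 - (-2254)*1792 = 1608 - 1*(-4039168) = 1608 + 4039168 = 4040776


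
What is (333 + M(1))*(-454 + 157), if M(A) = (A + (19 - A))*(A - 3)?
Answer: -87615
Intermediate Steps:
M(A) = -57 + 19*A (M(A) = 19*(-3 + A) = -57 + 19*A)
(333 + M(1))*(-454 + 157) = (333 + (-57 + 19*1))*(-454 + 157) = (333 + (-57 + 19))*(-297) = (333 - 38)*(-297) = 295*(-297) = -87615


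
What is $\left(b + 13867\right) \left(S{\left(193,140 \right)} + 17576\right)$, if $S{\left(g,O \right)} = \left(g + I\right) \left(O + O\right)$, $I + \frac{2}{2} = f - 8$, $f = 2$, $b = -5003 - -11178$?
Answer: $1396045552$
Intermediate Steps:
$b = 6175$ ($b = -5003 + 11178 = 6175$)
$I = -7$ ($I = -1 + \left(2 - 8\right) = -1 - 6 = -7$)
$S{\left(g,O \right)} = 2 O \left(-7 + g\right)$ ($S{\left(g,O \right)} = \left(g - 7\right) \left(O + O\right) = \left(-7 + g\right) 2 O = 2 O \left(-7 + g\right)$)
$\left(b + 13867\right) \left(S{\left(193,140 \right)} + 17576\right) = \left(6175 + 13867\right) \left(2 \cdot 140 \left(-7 + 193\right) + 17576\right) = 20042 \left(2 \cdot 140 \cdot 186 + 17576\right) = 20042 \left(52080 + 17576\right) = 20042 \cdot 69656 = 1396045552$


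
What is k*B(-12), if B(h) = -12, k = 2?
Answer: -24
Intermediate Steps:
k*B(-12) = 2*(-12) = -24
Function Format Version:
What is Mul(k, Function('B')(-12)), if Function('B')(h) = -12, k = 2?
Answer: -24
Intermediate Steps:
Mul(k, Function('B')(-12)) = Mul(2, -12) = -24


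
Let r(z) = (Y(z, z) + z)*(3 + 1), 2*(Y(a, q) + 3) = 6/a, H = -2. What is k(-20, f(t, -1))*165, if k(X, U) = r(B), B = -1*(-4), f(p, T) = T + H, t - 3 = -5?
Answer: 1155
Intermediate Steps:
t = -2 (t = 3 - 5 = -2)
Y(a, q) = -3 + 3/a (Y(a, q) = -3 + (6/a)/2 = -3 + 3/a)
f(p, T) = -2 + T (f(p, T) = T - 2 = -2 + T)
B = 4
r(z) = -12 + 4*z + 12/z (r(z) = ((-3 + 3/z) + z)*(3 + 1) = (-3 + z + 3/z)*4 = -12 + 4*z + 12/z)
k(X, U) = 7 (k(X, U) = -12 + 4*4 + 12/4 = -12 + 16 + 12*(1/4) = -12 + 16 + 3 = 7)
k(-20, f(t, -1))*165 = 7*165 = 1155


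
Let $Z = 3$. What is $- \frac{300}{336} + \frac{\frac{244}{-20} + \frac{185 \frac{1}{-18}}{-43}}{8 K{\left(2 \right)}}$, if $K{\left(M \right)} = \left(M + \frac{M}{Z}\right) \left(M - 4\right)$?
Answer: $- \frac{707977}{1155840} \approx -0.61252$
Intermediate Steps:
$K{\left(M \right)} = \frac{4 M \left(-4 + M\right)}{3}$ ($K{\left(M \right)} = \left(M + \frac{M}{3}\right) \left(M - 4\right) = \left(M + M \frac{1}{3}\right) \left(-4 + M\right) = \left(M + \frac{M}{3}\right) \left(-4 + M\right) = \frac{4 M}{3} \left(-4 + M\right) = \frac{4 M \left(-4 + M\right)}{3}$)
$- \frac{300}{336} + \frac{\frac{244}{-20} + \frac{185 \frac{1}{-18}}{-43}}{8 K{\left(2 \right)}} = - \frac{300}{336} + \frac{\frac{244}{-20} + \frac{185 \frac{1}{-18}}{-43}}{8 \cdot \frac{4}{3} \cdot 2 \left(-4 + 2\right)} = \left(-300\right) \frac{1}{336} + \frac{244 \left(- \frac{1}{20}\right) + 185 \left(- \frac{1}{18}\right) \left(- \frac{1}{43}\right)}{8 \cdot \frac{4}{3} \cdot 2 \left(-2\right)} = - \frac{25}{28} + \frac{- \frac{61}{5} - - \frac{185}{774}}{8 \left(- \frac{16}{3}\right)} = - \frac{25}{28} + \frac{- \frac{61}{5} + \frac{185}{774}}{- \frac{128}{3}} = - \frac{25}{28} - - \frac{46289}{165120} = - \frac{25}{28} + \frac{46289}{165120} = - \frac{707977}{1155840}$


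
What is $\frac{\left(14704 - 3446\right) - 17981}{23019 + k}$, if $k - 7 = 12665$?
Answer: $- \frac{2241}{11897} \approx -0.18837$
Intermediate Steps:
$k = 12672$ ($k = 7 + 12665 = 12672$)
$\frac{\left(14704 - 3446\right) - 17981}{23019 + k} = \frac{\left(14704 - 3446\right) - 17981}{23019 + 12672} = \frac{11258 - 17981}{35691} = \left(-6723\right) \frac{1}{35691} = - \frac{2241}{11897}$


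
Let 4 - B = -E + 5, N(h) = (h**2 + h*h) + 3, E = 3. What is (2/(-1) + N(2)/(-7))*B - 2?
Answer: -64/7 ≈ -9.1429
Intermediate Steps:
N(h) = 3 + 2*h**2 (N(h) = (h**2 + h**2) + 3 = 2*h**2 + 3 = 3 + 2*h**2)
B = 2 (B = 4 - (-1*3 + 5) = 4 - (-3 + 5) = 4 - 1*2 = 4 - 2 = 2)
(2/(-1) + N(2)/(-7))*B - 2 = (2/(-1) + (3 + 2*2**2)/(-7))*2 - 2 = (2*(-1) + (3 + 2*4)*(-1/7))*2 - 2 = (-2 + (3 + 8)*(-1/7))*2 - 2 = (-2 + 11*(-1/7))*2 - 2 = (-2 - 11/7)*2 - 2 = -25/7*2 - 2 = -50/7 - 2 = -64/7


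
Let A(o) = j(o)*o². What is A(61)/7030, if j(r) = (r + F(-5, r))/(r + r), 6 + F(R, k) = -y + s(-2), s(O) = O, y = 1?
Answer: 793/3515 ≈ 0.22560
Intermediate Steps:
F(R, k) = -9 (F(R, k) = -6 + (-1*1 - 2) = -6 + (-1 - 2) = -6 - 3 = -9)
j(r) = (-9 + r)/(2*r) (j(r) = (r - 9)/(r + r) = (-9 + r)/((2*r)) = (-9 + r)*(1/(2*r)) = (-9 + r)/(2*r))
A(o) = o*(-9 + o)/2 (A(o) = ((-9 + o)/(2*o))*o² = o*(-9 + o)/2)
A(61)/7030 = ((½)*61*(-9 + 61))/7030 = ((½)*61*52)*(1/7030) = 1586*(1/7030) = 793/3515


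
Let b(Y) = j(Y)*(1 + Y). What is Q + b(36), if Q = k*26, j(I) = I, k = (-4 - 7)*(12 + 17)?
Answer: -6962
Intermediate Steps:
k = -319 (k = -11*29 = -319)
b(Y) = Y*(1 + Y)
Q = -8294 (Q = -319*26 = -8294)
Q + b(36) = -8294 + 36*(1 + 36) = -8294 + 36*37 = -8294 + 1332 = -6962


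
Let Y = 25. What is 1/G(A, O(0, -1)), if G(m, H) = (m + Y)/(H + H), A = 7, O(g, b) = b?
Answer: -1/16 ≈ -0.062500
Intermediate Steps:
G(m, H) = (25 + m)/(2*H) (G(m, H) = (m + 25)/(H + H) = (25 + m)/((2*H)) = (25 + m)*(1/(2*H)) = (25 + m)/(2*H))
1/G(A, O(0, -1)) = 1/((1/2)*(25 + 7)/(-1)) = 1/((1/2)*(-1)*32) = 1/(-16) = -1/16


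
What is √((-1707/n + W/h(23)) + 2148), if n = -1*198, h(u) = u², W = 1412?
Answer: √4975704690/1518 ≈ 46.468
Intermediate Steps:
n = -198
√((-1707/n + W/h(23)) + 2148) = √((-1707/(-198) + 1412/(23²)) + 2148) = √((-1707*(-1/198) + 1412/529) + 2148) = √((569/66 + 1412*(1/529)) + 2148) = √((569/66 + 1412/529) + 2148) = √(394193/34914 + 2148) = √(75389465/34914) = √4975704690/1518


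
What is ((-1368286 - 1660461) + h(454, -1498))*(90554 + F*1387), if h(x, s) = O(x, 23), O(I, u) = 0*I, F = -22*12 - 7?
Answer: 864171180281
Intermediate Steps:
F = -271 (F = -264 - 7 = -271)
O(I, u) = 0
h(x, s) = 0
((-1368286 - 1660461) + h(454, -1498))*(90554 + F*1387) = ((-1368286 - 1660461) + 0)*(90554 - 271*1387) = (-3028747 + 0)*(90554 - 375877) = -3028747*(-285323) = 864171180281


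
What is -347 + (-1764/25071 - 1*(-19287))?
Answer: 158280992/8357 ≈ 18940.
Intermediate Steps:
-347 + (-1764/25071 - 1*(-19287)) = -347 + (-1764*1/25071 + 19287) = -347 + (-588/8357 + 19287) = -347 + 161180871/8357 = 158280992/8357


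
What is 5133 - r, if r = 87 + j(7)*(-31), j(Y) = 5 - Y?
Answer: 4984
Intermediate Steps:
r = 149 (r = 87 + (5 - 1*7)*(-31) = 87 + (5 - 7)*(-31) = 87 - 2*(-31) = 87 + 62 = 149)
5133 - r = 5133 - 1*149 = 5133 - 149 = 4984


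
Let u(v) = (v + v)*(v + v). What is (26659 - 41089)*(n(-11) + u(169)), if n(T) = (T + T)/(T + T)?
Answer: -1648555350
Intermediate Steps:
n(T) = 1 (n(T) = (2*T)/((2*T)) = (2*T)*(1/(2*T)) = 1)
u(v) = 4*v² (u(v) = (2*v)*(2*v) = 4*v²)
(26659 - 41089)*(n(-11) + u(169)) = (26659 - 41089)*(1 + 4*169²) = -14430*(1 + 4*28561) = -14430*(1 + 114244) = -14430*114245 = -1648555350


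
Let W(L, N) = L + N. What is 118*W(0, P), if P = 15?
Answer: 1770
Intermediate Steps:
118*W(0, P) = 118*(0 + 15) = 118*15 = 1770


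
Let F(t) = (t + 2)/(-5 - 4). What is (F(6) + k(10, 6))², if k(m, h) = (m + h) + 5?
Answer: 32761/81 ≈ 404.46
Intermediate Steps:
k(m, h) = 5 + h + m (k(m, h) = (h + m) + 5 = 5 + h + m)
F(t) = -2/9 - t/9 (F(t) = (2 + t)/(-9) = (2 + t)*(-⅑) = -2/9 - t/9)
(F(6) + k(10, 6))² = ((-2/9 - ⅑*6) + (5 + 6 + 10))² = ((-2/9 - ⅔) + 21)² = (-8/9 + 21)² = (181/9)² = 32761/81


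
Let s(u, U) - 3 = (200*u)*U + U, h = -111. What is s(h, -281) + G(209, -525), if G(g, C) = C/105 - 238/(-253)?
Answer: 1578193239/253 ≈ 6.2379e+6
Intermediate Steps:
s(u, U) = 3 + U + 200*U*u (s(u, U) = 3 + ((200*u)*U + U) = 3 + (200*U*u + U) = 3 + (U + 200*U*u) = 3 + U + 200*U*u)
G(g, C) = 238/253 + C/105 (G(g, C) = C*(1/105) - 238*(-1/253) = C/105 + 238/253 = 238/253 + C/105)
s(h, -281) + G(209, -525) = (3 - 281 + 200*(-281)*(-111)) + (238/253 + (1/105)*(-525)) = (3 - 281 + 6238200) + (238/253 - 5) = 6237922 - 1027/253 = 1578193239/253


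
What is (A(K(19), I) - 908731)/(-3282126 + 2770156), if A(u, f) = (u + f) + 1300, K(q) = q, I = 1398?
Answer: 453007/255985 ≈ 1.7697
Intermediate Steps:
A(u, f) = 1300 + f + u (A(u, f) = (f + u) + 1300 = 1300 + f + u)
(A(K(19), I) - 908731)/(-3282126 + 2770156) = ((1300 + 1398 + 19) - 908731)/(-3282126 + 2770156) = (2717 - 908731)/(-511970) = -906014*(-1/511970) = 453007/255985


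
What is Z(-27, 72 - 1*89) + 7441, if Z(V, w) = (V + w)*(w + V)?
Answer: 9377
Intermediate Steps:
Z(V, w) = (V + w)² (Z(V, w) = (V + w)*(V + w) = (V + w)²)
Z(-27, 72 - 1*89) + 7441 = (-27 + (72 - 1*89))² + 7441 = (-27 + (72 - 89))² + 7441 = (-27 - 17)² + 7441 = (-44)² + 7441 = 1936 + 7441 = 9377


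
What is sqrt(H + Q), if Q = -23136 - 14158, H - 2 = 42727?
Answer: sqrt(5435) ≈ 73.722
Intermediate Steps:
H = 42729 (H = 2 + 42727 = 42729)
Q = -37294
sqrt(H + Q) = sqrt(42729 - 37294) = sqrt(5435)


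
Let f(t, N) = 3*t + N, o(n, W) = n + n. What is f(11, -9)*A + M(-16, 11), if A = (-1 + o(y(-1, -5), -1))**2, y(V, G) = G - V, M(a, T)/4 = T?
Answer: 1988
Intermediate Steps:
M(a, T) = 4*T
o(n, W) = 2*n
f(t, N) = N + 3*t
A = 81 (A = (-1 + 2*(-5 - 1*(-1)))**2 = (-1 + 2*(-5 + 1))**2 = (-1 + 2*(-4))**2 = (-1 - 8)**2 = (-9)**2 = 81)
f(11, -9)*A + M(-16, 11) = (-9 + 3*11)*81 + 4*11 = (-9 + 33)*81 + 44 = 24*81 + 44 = 1944 + 44 = 1988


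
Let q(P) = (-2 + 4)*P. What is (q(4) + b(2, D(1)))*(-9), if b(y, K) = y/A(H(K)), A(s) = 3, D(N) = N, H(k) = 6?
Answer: -78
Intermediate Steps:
q(P) = 2*P
b(y, K) = y/3
(q(4) + b(2, D(1)))*(-9) = (2*4 + (⅓)*2)*(-9) = (8 + ⅔)*(-9) = (26/3)*(-9) = -78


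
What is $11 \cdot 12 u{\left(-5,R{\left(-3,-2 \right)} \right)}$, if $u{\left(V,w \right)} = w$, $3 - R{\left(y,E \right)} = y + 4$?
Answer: $264$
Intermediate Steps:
$R{\left(y,E \right)} = -1 - y$ ($R{\left(y,E \right)} = 3 - \left(y + 4\right) = 3 - \left(4 + y\right) = -1 - y$)
$11 \cdot 12 u{\left(-5,R{\left(-3,-2 \right)} \right)} = 11 \cdot 12 \left(-1 - -3\right) = 132 \left(-1 + 3\right) = 132 \cdot 2 = 264$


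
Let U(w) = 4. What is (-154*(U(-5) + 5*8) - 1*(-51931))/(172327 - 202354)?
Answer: -45155/30027 ≈ -1.5038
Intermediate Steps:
(-154*(U(-5) + 5*8) - 1*(-51931))/(172327 - 202354) = (-154*(4 + 5*8) - 1*(-51931))/(172327 - 202354) = (-154*(4 + 40) + 51931)/(-30027) = (-154*44 + 51931)*(-1/30027) = (-6776 + 51931)*(-1/30027) = 45155*(-1/30027) = -45155/30027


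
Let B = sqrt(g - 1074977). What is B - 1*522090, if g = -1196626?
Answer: -522090 + I*sqrt(2271603) ≈ -5.2209e+5 + 1507.2*I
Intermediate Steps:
B = I*sqrt(2271603) (B = sqrt(-1196626 - 1074977) = sqrt(-2271603) = I*sqrt(2271603) ≈ 1507.2*I)
B - 1*522090 = I*sqrt(2271603) - 1*522090 = I*sqrt(2271603) - 522090 = -522090 + I*sqrt(2271603)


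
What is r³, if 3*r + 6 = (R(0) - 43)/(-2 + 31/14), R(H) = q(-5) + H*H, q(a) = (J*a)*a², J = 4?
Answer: -16387064000/27 ≈ -6.0693e+8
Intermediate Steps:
q(a) = 4*a³ (q(a) = (4*a)*a² = 4*a³)
R(H) = -500 + H² (R(H) = 4*(-5)³ + H*H = 4*(-125) + H² = -500 + H²)
r = -2540/3 (r = -2 + (((-500 + 0²) - 43)/(-2 + 31/14))/3 = -2 + (((-500 + 0) - 43)/(-2 + 31*(1/14)))/3 = -2 + ((-500 - 43)/(-2 + 31/14))/3 = -2 + (-543/3/14)/3 = -2 + (-543*14/3)/3 = -2 + (⅓)*(-2534) = -2 - 2534/3 = -2540/3 ≈ -846.67)
r³ = (-2540/3)³ = -16387064000/27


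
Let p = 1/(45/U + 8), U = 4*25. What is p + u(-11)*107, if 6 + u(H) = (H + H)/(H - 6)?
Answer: -1446300/2873 ≈ -503.41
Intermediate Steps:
U = 100
u(H) = -6 + 2*H/(-6 + H) (u(H) = -6 + (H + H)/(H - 6) = -6 + (2*H)/(-6 + H) = -6 + 2*H/(-6 + H))
p = 20/169 (p = 1/(45/100 + 8) = 1/(45*(1/100) + 8) = 1/(9/20 + 8) = 1/(169/20) = 20/169 ≈ 0.11834)
p + u(-11)*107 = 20/169 + (4*(9 - 1*(-11))/(-6 - 11))*107 = 20/169 + (4*(9 + 11)/(-17))*107 = 20/169 + (4*(-1/17)*20)*107 = 20/169 - 80/17*107 = 20/169 - 8560/17 = -1446300/2873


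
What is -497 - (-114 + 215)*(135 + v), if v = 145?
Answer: -28777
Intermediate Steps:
-497 - (-114 + 215)*(135 + v) = -497 - (-114 + 215)*(135 + 145) = -497 - 101*280 = -497 - 1*28280 = -497 - 28280 = -28777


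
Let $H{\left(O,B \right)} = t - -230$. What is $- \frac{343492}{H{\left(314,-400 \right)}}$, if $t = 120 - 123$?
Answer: $- \frac{343492}{227} \approx -1513.2$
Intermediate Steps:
$t = -3$ ($t = 120 - 123 = -3$)
$H{\left(O,B \right)} = 227$ ($H{\left(O,B \right)} = -3 - -230 = -3 + 230 = 227$)
$- \frac{343492}{H{\left(314,-400 \right)}} = - \frac{343492}{227}$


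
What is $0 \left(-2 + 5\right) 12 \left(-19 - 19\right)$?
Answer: $0$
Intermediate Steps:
$0 \left(-2 + 5\right) 12 \left(-19 - 19\right) = 0 \cdot 3 \cdot 12 \left(-38\right) = 0 \cdot 12 \left(-38\right) = 0 \left(-38\right) = 0$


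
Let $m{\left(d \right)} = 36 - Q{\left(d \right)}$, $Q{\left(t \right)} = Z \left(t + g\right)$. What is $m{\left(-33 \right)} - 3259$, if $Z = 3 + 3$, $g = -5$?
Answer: $-2995$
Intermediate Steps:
$Z = 6$
$Q{\left(t \right)} = -30 + 6 t$ ($Q{\left(t \right)} = 6 \left(t - 5\right) = 6 \left(-5 + t\right) = -30 + 6 t$)
$m{\left(d \right)} = 66 - 6 d$ ($m{\left(d \right)} = 36 - \left(-30 + 6 d\right) = 66 - 6 d$)
$m{\left(-33 \right)} - 3259 = \left(66 - -198\right) - 3259 = \left(66 + 198\right) - 3259 = 264 - 3259 = -2995$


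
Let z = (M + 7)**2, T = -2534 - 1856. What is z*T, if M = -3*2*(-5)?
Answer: -6009910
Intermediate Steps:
T = -4390
M = 30 (M = -6*(-5) = 30)
z = 1369 (z = (30 + 7)**2 = 37**2 = 1369)
z*T = 1369*(-4390) = -6009910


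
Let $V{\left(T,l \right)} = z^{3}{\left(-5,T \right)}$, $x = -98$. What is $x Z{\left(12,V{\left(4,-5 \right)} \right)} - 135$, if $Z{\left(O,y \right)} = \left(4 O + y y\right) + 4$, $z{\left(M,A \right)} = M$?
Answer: $-1536481$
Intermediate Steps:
$V{\left(T,l \right)} = -125$ ($V{\left(T,l \right)} = \left(-5\right)^{3} = -125$)
$Z{\left(O,y \right)} = 4 + y^{2} + 4 O$ ($Z{\left(O,y \right)} = \left(4 O + y^{2}\right) + 4 = \left(y^{2} + 4 O\right) + 4 = 4 + y^{2} + 4 O$)
$x Z{\left(12,V{\left(4,-5 \right)} \right)} - 135 = - 98 \left(4 + \left(-125\right)^{2} + 4 \cdot 12\right) - 135 = - 98 \left(4 + 15625 + 48\right) - 135 = \left(-98\right) 15677 - 135 = -1536346 - 135 = -1536481$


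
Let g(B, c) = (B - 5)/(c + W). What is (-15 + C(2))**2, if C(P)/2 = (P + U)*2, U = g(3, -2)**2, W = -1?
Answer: 2209/81 ≈ 27.272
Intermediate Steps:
g(B, c) = (-5 + B)/(-1 + c) (g(B, c) = (B - 5)/(c - 1) = (-5 + B)/(-1 + c))
U = 4/9 (U = ((-5 + 3)/(-1 - 2))**2 = (-2/(-3))**2 = (-1/3*(-2))**2 = (2/3)**2 = 4/9 ≈ 0.44444)
C(P) = 16/9 + 4*P (C(P) = 2*((P + 4/9)*2) = 2*((4/9 + P)*2) = 2*(8/9 + 2*P) = 16/9 + 4*P)
(-15 + C(2))**2 = (-15 + (16/9 + 4*2))**2 = (-15 + (16/9 + 8))**2 = (-15 + 88/9)**2 = (-47/9)**2 = 2209/81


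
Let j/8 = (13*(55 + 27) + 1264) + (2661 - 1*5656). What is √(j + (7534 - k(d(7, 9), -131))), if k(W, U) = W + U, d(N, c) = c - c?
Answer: √2345 ≈ 48.425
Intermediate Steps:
d(N, c) = 0
k(W, U) = U + W
j = -5320 (j = 8*((13*(55 + 27) + 1264) + (2661 - 1*5656)) = 8*((13*82 + 1264) + (2661 - 5656)) = 8*((1066 + 1264) - 2995) = 8*(2330 - 2995) = 8*(-665) = -5320)
√(j + (7534 - k(d(7, 9), -131))) = √(-5320 + (7534 - (-131 + 0))) = √(-5320 + (7534 - 1*(-131))) = √(-5320 + (7534 + 131)) = √(-5320 + 7665) = √2345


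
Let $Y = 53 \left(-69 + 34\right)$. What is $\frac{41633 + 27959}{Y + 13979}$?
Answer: $\frac{17398}{3031} \approx 5.74$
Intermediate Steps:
$Y = -1855$ ($Y = 53 \left(-35\right) = -1855$)
$\frac{41633 + 27959}{Y + 13979} = \frac{41633 + 27959}{-1855 + 13979} = \frac{69592}{12124} = 69592 \cdot \frac{1}{12124} = \frac{17398}{3031}$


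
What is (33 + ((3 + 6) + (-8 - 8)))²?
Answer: 676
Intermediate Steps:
(33 + ((3 + 6) + (-8 - 8)))² = (33 + (9 - 16))² = (33 - 7)² = 26² = 676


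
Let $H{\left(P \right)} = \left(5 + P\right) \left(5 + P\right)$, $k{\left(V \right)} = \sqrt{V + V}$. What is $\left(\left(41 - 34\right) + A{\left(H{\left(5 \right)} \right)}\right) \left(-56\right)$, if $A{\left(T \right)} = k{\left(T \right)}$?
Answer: $-392 - 560 \sqrt{2} \approx -1184.0$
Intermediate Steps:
$k{\left(V \right)} = \sqrt{2} \sqrt{V}$ ($k{\left(V \right)} = \sqrt{2 V} = \sqrt{2} \sqrt{V}$)
$H{\left(P \right)} = \left(5 + P\right)^{2}$
$A{\left(T \right)} = \sqrt{2} \sqrt{T}$
$\left(\left(41 - 34\right) + A{\left(H{\left(5 \right)} \right)}\right) \left(-56\right) = \left(\left(41 - 34\right) + \sqrt{2} \sqrt{\left(5 + 5\right)^{2}}\right) \left(-56\right) = \left(\left(41 - 34\right) + \sqrt{2} \sqrt{10^{2}}\right) \left(-56\right) = \left(7 + \sqrt{2} \sqrt{100}\right) \left(-56\right) = \left(7 + \sqrt{2} \cdot 10\right) \left(-56\right) = \left(7 + 10 \sqrt{2}\right) \left(-56\right) = -392 - 560 \sqrt{2}$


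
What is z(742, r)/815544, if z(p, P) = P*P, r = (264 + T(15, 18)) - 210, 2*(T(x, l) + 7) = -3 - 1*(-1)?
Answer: 529/203886 ≈ 0.0025946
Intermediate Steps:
T(x, l) = -8 (T(x, l) = -7 + (-3 - 1*(-1))/2 = -7 + (-3 + 1)/2 = -7 + (1/2)*(-2) = -7 - 1 = -8)
r = 46 (r = (264 - 8) - 210 = 256 - 210 = 46)
z(p, P) = P**2
z(742, r)/815544 = 46**2/815544 = 2116*(1/815544) = 529/203886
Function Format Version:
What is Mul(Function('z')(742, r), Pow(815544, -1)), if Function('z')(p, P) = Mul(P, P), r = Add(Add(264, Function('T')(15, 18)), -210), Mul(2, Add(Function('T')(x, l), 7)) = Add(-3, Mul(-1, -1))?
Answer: Rational(529, 203886) ≈ 0.0025946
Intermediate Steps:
Function('T')(x, l) = -8 (Function('T')(x, l) = Add(-7, Mul(Rational(1, 2), Add(-3, Mul(-1, -1)))) = Add(-7, Mul(Rational(1, 2), Add(-3, 1))) = Add(-7, Mul(Rational(1, 2), -2)) = Add(-7, -1) = -8)
r = 46 (r = Add(Add(264, -8), -210) = Add(256, -210) = 46)
Function('z')(p, P) = Pow(P, 2)
Mul(Function('z')(742, r), Pow(815544, -1)) = Mul(Pow(46, 2), Pow(815544, -1)) = Mul(2116, Rational(1, 815544)) = Rational(529, 203886)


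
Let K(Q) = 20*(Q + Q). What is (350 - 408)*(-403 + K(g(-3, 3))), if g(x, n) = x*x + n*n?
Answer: -18386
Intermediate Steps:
g(x, n) = n² + x² (g(x, n) = x² + n² = n² + x²)
K(Q) = 40*Q (K(Q) = 20*(2*Q) = 40*Q)
(350 - 408)*(-403 + K(g(-3, 3))) = (350 - 408)*(-403 + 40*(3² + (-3)²)) = -58*(-403 + 40*(9 + 9)) = -58*(-403 + 40*18) = -58*(-403 + 720) = -58*317 = -18386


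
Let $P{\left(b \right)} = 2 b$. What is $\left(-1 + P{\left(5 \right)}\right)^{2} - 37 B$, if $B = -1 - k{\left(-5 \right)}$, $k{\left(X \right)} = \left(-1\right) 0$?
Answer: $118$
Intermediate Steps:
$k{\left(X \right)} = 0$
$B = -1$ ($B = -1 - 0 = -1 + 0 = -1$)
$\left(-1 + P{\left(5 \right)}\right)^{2} - 37 B = \left(-1 + 2 \cdot 5\right)^{2} - -37 = \left(-1 + 10\right)^{2} + 37 = 9^{2} + 37 = 81 + 37 = 118$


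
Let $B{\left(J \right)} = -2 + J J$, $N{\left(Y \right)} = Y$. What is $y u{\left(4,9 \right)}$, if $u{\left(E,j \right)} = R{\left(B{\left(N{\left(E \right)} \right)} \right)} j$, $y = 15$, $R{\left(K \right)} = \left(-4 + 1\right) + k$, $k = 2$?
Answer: $-135$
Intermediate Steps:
$B{\left(J \right)} = -2 + J^{2}$
$R{\left(K \right)} = -1$ ($R{\left(K \right)} = \left(-4 + 1\right) + 2 = -3 + 2 = -1$)
$u{\left(E,j \right)} = - j$
$y u{\left(4,9 \right)} = 15 \left(\left(-1\right) 9\right) = 15 \left(-9\right) = -135$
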